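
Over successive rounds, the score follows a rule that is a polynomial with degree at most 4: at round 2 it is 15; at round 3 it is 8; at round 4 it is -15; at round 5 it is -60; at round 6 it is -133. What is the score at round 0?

5

Write the value at t as T(t).
First differences: -7, -23, -45, -73. Second differences: -16, -22, -28. Third differences: -6, -6.
Level-3 differences are constant, so T has degree 3.
Fitting a degree-3 polynomial gives T(t) = -t³ + t² + 7t + 5.
Then T(0) = 5.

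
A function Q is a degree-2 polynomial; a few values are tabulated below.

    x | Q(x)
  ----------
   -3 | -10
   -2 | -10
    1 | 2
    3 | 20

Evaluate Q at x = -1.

-8

Write Q(x) = ax² + bx + c; the 4 given values yield a linear system in the 3 coefficients.
Solving, Q(x) = x² + 5x - 4.
Then Q(-1) = -8.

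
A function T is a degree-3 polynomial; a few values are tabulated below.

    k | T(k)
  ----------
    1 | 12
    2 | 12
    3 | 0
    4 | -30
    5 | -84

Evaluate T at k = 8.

Write T(k) = ak³ + bk² + ck + d; the 5 given values yield a linear system in the 4 coefficients.
Solving, T(k) = -k³ + 7k + 6.
Then T(8) = -450.

-450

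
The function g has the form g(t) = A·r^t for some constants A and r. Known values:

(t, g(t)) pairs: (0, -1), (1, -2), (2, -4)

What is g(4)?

Consecutive ratio: -2/(-1) = 2, and -4/(-2) = 2, so r = 2.
Then A·2^0 = -1 gives A = -1, and g(t) = -1·2^t.
g(4) = -1·2^4 = -16.

-16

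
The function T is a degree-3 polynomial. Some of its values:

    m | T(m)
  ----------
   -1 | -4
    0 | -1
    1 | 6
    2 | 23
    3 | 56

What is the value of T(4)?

First differences: 3, 7, 17, 33. Second differences: 4, 10, 16. Third differences: 6, 6.
Level-3 differences are constant, so T has degree 3.
Extending the table by one column gives the next first difference 55, so T(4) = 56 + 55 = 111.

111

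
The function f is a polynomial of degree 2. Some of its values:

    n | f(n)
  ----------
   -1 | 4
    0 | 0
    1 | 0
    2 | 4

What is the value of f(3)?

First differences: -4, 0, 4. Second differences: 4, 4.
Level-2 differences are constant, so f has degree 2.
Fitting a degree-2 polynomial gives f(n) = 2n² - 2n.
Then f(3) = 12.

12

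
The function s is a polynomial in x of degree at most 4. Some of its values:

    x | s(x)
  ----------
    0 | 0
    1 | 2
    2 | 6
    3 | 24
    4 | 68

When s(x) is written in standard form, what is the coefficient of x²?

-5

First differences: 2, 4, 18, 44. Second differences: 2, 14, 26. Third differences: 12, 12.
Level-3 differences are constant, so s has degree 3.
Fitting a degree-3 polynomial gives s(x) = 2x³ - 5x² + 5x.
The coefficient of x² is -5.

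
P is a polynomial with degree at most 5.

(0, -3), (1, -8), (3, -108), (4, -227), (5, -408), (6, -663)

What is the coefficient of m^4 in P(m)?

Write P(m) = am^5 + bm^4 + cm³ + dm² + em + p; the 6 given values yield a linear system in the 6 coefficients.
Solving, the top 2 coefficients vanish, and P(m) = -2m³ - 7m² + 4m - 3.
The coefficient of m^4 is 0.

0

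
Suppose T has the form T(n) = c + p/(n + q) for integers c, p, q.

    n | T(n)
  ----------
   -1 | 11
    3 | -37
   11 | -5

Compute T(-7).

3

(T(n) − c)(n + q) = p for each data point; the three points give a linear system in c and q, then p follows.
Solving: c = -1, q = -2, p = -36, so T(n) = -1 − 36/(n − 2).
Then T(-7) = -1 − 36/(-9) = 3.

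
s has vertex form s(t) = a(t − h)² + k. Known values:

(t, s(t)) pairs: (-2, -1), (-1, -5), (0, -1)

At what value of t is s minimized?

First differences -4, 4; second difference 8 = 2a, so a = 4.
Expanding, the t-coefficient is −2ah = -8h; matching it to the data gives h = -1, and then k = -5.
So s(t) = 4(t + 1)² − 5.
Hence h = -1.

-1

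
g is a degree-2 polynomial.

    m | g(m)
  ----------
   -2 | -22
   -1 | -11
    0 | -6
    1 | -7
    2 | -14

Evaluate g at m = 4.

-46

Write g(m) = am² + bm + c; the 5 given values yield a linear system in the 3 coefficients.
Solving, g(m) = -3m² + 2m - 6.
Then g(4) = -46.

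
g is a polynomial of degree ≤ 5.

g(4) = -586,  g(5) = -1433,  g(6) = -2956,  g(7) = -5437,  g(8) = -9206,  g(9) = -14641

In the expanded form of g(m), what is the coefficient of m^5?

First differences: -847, -1523, -2481, -3769, -5435. Second differences: -676, -958, -1288, -1666. Third differences: -282, -330, -378. Fourth differences: -48, -48.
Level-4 differences are constant, so g has degree 4.
Fitting a degree-4 polynomial gives g(m) = -2m^4 - 3m³ + 9m² - 7m + 2.
The coefficient of m^5 is 0.

0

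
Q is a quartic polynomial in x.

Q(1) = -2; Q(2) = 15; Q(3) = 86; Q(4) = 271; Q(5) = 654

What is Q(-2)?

Write Q(x) = ax^4 + bx³ + cx² + dx + e; the 5 given values yield a linear system in the 5 coefficients.
Solving, Q(x) = x^4 + 2x² - 4x - 1.
Then Q(-2) = 31.

31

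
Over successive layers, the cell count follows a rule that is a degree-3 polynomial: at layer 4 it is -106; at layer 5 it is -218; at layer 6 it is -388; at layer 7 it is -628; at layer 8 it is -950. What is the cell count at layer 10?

Write the value at m as f(m).
First differences: -112, -170, -240, -322. Second differences: -58, -70, -82. Third differences: -12, -12.
Level-3 differences are constant, so f has degree 3.
Fitting a degree-3 polynomial gives f(m) = -2m³ + m² + m + 2.
Then f(10) = -1888.

-1888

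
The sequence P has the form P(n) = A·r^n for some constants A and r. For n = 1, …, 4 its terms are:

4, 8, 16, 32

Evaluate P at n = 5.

Consecutive ratio: 8/4 = 2, and 16/8 = 2, so r = 2.
Then A·2^1 = 4 gives A = 2, and P(n) = 2·2^n.
P(5) = 2·2^5 = 64.

64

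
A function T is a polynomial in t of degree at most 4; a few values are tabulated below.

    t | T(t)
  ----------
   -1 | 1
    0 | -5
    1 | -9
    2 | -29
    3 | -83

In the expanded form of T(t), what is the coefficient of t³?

Write T(t) = at^4 + bt³ + ct² + dt + e; the 5 given values yield a linear system in the 5 coefficients.
Solving, the leading coefficient vanishes, and T(t) = -3t³ + t² - 2t - 5.
The coefficient of t³ is -3.

-3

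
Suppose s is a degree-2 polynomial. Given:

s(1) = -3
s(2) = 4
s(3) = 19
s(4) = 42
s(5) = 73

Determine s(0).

-2

Write s(k) = ak² + bk + c; the 5 given values yield a linear system in the 3 coefficients.
Solving, s(k) = 4k² - 5k - 2.
Then s(0) = -2.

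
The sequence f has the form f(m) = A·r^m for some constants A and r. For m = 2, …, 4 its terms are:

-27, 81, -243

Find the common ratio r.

-3

Consecutive ratio: 81/(-27) = -3, and -243/81 = -3, so r = -3.
Then A·(-3)^2 = -27 gives A = -3, and f(m) = -3·(-3)^m.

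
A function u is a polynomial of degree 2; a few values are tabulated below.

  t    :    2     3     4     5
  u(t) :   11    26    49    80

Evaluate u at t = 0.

First differences: 15, 23, 31. Second differences: 8, 8.
Level-2 differences are constant, so u has degree 2.
Fitting a degree-2 polynomial gives u(t) = 4t² - 5t + 5.
Then u(0) = 5.

5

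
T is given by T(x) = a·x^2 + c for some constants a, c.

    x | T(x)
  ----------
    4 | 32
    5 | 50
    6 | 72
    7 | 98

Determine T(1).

2

From T(4) = 32 and T(5) = 50: 16a + c = 32 and 25a + c = 50.
Subtracting: 9a = 18, so a = 2; then c = 32 − 2·16 = 0.
So T(x) = 2x² + 0, and T(1) = 2.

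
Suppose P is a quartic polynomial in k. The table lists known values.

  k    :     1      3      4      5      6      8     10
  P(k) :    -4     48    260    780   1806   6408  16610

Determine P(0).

0

Write P(k) = ak^4 + bk³ + ck² + dk + e; the 7 given values yield a linear system in the 5 coefficients.
Solving, P(k) = 2k^4 - 3k³ - 4k² + k.
Then P(0) = 0.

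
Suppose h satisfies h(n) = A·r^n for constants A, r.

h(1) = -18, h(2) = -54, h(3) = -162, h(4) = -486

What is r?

3

Consecutive ratio: -54/(-18) = 3, and -162/(-54) = 3, so r = 3.
Then A·3^1 = -18 gives A = -6, and h(n) = -6·3^n.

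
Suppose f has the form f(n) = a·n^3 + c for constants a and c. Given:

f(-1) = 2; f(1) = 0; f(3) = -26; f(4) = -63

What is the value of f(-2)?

From f(-1) = 2 and f(1) = 0: -1a + c = 2 and 1a + c = 0.
Subtracting: 2a = -2, so a = -1; then c = 2 − (-1)·(-1) = 1.
So f(n) = -1n³ + 1, and f(-2) = 9.

9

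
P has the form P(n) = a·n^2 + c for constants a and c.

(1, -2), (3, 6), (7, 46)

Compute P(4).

13

From P(1) = -2 and P(3) = 6: 1a + c = -2 and 9a + c = 6.
Subtracting: 8a = 8, so a = 1; then c = -2 − 1·1 = -3.
So P(n) = 1n² − 3, and P(4) = 13.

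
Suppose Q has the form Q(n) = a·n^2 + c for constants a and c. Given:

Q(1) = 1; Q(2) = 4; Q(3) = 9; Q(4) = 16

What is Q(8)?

64

From Q(1) = 1 and Q(2) = 4: 1a + c = 1 and 4a + c = 4.
Subtracting: 3a = 3, so a = 1; then c = 1 − 1·1 = 0.
So Q(n) = 1n² + 0, and Q(8) = 64.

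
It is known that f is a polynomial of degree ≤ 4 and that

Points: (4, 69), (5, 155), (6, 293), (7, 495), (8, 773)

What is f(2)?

5

First differences: 86, 138, 202, 278. Second differences: 52, 64, 76. Third differences: 12, 12.
Level-3 differences are constant, so f has degree 3.
Fitting a degree-3 polynomial gives f(k) = 2k³ - 4k² + 5.
Then f(2) = 5.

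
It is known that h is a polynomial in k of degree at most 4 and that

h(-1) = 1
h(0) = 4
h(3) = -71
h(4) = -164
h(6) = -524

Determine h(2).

-20

Write h(k) = ak^4 + bk³ + ck² + dk + e; the 5 given values yield a linear system in the 5 coefficients.
Solving, the leading coefficient vanishes, and h(k) = -2k³ - 3k² + 2k + 4.
Then h(2) = -20.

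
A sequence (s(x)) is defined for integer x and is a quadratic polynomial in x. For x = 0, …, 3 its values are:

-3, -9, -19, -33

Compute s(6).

-99

First differences: -6, -10, -14. Second differences: -4, -4.
Level-2 differences are constant, so s has degree 2.
Fitting a degree-2 polynomial gives s(x) = -2x² - 4x - 3.
Then s(6) = -99.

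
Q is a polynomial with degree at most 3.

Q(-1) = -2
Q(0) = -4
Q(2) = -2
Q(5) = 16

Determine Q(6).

Write Q(m) = am³ + bm² + cm + d; the 4 given values yield a linear system in the 4 coefficients.
Solving, the leading coefficient vanishes, and Q(m) = m² - m - 4.
Then Q(6) = 26.

26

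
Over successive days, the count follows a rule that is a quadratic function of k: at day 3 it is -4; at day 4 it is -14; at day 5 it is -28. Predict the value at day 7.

Write the value at k as s(k).
Write s(k) = ak² + bk + c; the 3 given values yield a linear system in the 3 coefficients.
Solving, s(k) = -2k² + 4k + 2.
Then s(7) = -68.

-68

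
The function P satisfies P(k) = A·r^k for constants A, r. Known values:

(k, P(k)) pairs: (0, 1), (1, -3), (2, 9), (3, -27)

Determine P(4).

81

Consecutive ratio: -3/1 = -3, and 9/(-3) = -3, so r = -3.
Then A·(-3)^0 = 1 gives A = 1, and P(k) = 1·(-3)^k.
P(4) = 1·(-3)^4 = 81.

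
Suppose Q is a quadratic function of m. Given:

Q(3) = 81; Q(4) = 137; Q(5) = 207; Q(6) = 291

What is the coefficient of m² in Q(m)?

7

First differences: 56, 70, 84. Second differences: 14, 14.
Level-2 differences are constant, so Q has degree 2.
Fitting a degree-2 polynomial gives Q(m) = 7m² + 7m - 3.
The coefficient of m² is 7.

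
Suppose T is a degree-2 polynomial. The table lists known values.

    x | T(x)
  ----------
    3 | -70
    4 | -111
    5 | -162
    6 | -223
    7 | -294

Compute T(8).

-375

Write T(x) = ax² + bx + c; the 5 given values yield a linear system in the 3 coefficients.
Solving, T(x) = -5x² - 6x - 7.
Then T(8) = -375.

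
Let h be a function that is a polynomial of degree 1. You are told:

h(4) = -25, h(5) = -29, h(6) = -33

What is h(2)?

-17

Write h(n) = an + b; the 3 given values yield a linear system in the 2 coefficients.
Solving, h(n) = -4n - 9.
Then h(2) = -17.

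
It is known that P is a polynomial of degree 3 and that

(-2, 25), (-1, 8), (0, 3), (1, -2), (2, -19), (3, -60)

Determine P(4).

-137

First differences: -17, -5, -5, -17, -41. Second differences: 12, 0, -12, -24. Third differences: -12, -12, -12.
Level-3 differences are constant, so P has degree 3.
Fitting a degree-3 polynomial gives P(x) = -2x³ - 3x + 3.
Then P(4) = -137.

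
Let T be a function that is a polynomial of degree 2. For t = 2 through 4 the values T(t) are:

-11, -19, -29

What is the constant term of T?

-1

Write T(t) = at² + bt + c; the 3 given values yield a linear system in the 3 coefficients.
Solving, T(t) = -t² - 3t - 1.
The constant term is T(0) = -1.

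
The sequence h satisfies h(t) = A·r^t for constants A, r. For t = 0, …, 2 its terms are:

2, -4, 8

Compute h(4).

32

Consecutive ratio: -4/2 = -2, and 8/(-4) = -2, so r = -2.
Then A·(-2)^0 = 2 gives A = 2, and h(t) = 2·(-2)^t.
h(4) = 2·(-2)^4 = 32.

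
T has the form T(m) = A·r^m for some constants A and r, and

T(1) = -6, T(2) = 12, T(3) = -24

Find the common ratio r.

-2

Consecutive ratio: 12/(-6) = -2, and -24/12 = -2, so r = -2.
Then A·(-2)^1 = -6 gives A = 3, and T(m) = 3·(-2)^m.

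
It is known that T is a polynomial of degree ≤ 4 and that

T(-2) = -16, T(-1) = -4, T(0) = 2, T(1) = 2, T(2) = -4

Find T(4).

Write T(m) = am^4 + bm³ + cm² + dm + e; the 5 given values yield a linear system in the 5 coefficients.
Solving, the top 2 coefficients vanish, and T(m) = -3m² + 3m + 2.
Then T(4) = -34.

-34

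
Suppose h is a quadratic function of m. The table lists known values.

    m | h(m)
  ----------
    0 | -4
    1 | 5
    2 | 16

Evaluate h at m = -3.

-19

Write h(m) = am² + bm + c; the 3 given values yield a linear system in the 3 coefficients.
Solving, h(m) = m² + 8m - 4.
Then h(-3) = -19.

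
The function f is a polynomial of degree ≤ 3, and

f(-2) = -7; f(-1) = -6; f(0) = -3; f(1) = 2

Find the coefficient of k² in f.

1

Write f(k) = ak³ + bk² + ck + d; the 4 given values yield a linear system in the 4 coefficients.
Solving, the leading coefficient vanishes, and f(k) = k² + 4k - 3.
The coefficient of k² is 1.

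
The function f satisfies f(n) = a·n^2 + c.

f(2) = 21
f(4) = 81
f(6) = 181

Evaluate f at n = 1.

6

From f(2) = 21 and f(4) = 81: 4a + c = 21 and 16a + c = 81.
Subtracting: 12a = 60, so a = 5; then c = 21 − 5·4 = 1.
So f(n) = 5n² + 1, and f(1) = 6.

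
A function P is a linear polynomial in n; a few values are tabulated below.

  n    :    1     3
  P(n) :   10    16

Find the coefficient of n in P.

Write P(n) = an + b; the 2 given values yield a linear system in the 2 coefficients.
Solving, P(n) = 3n + 7.
The coefficient of n is 3.

3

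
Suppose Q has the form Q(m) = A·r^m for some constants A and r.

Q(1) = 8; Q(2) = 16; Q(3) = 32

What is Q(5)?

Consecutive ratio: 16/8 = 2, and 32/16 = 2, so r = 2.
Then A·2^1 = 8 gives A = 4, and Q(m) = 4·2^m.
Q(5) = 4·2^5 = 128.

128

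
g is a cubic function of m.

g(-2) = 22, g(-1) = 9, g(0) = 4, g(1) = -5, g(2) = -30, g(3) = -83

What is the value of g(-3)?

Write g(m) = am³ + bm² + cm + d; the 6 given values yield a linear system in the 4 coefficients.
Solving, g(m) = -2m³ - 2m² - 5m + 4.
Then g(-3) = 55.

55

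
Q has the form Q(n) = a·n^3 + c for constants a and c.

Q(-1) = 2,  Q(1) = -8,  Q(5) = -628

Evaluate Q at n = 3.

-138

From Q(-1) = 2 and Q(1) = -8: -1a + c = 2 and 1a + c = -8.
Subtracting: 2a = -10, so a = -5; then c = 2 − (-5)·(-1) = -3.
So Q(n) = -5n³ − 3, and Q(3) = -138.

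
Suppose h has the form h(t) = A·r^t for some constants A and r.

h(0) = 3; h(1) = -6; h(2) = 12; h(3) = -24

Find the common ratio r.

Consecutive ratio: -6/3 = -2, and 12/(-6) = -2, so r = -2.
Then A·(-2)^0 = 3 gives A = 3, and h(t) = 3·(-2)^t.

-2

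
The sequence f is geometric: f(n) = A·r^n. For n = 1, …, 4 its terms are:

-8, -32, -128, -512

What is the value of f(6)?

Consecutive ratio: -32/(-8) = 4, and -128/(-32) = 4, so r = 4.
Then A·4^1 = -8 gives A = -2, and f(n) = -2·4^n.
f(6) = -2·4^6 = -8192.

-8192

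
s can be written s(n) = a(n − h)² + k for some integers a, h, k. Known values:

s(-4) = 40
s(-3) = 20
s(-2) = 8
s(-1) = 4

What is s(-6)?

104

First differences -20, -12, -4; second difference 8 = 2a, so a = 4.
Expanding, the n-coefficient is −2ah = -8h; matching it to the data gives h = -1, and then k = 4.
So s(n) = 4(n + 1)² + 4.
s(-6) = 4·(-5)² + 4 = 104.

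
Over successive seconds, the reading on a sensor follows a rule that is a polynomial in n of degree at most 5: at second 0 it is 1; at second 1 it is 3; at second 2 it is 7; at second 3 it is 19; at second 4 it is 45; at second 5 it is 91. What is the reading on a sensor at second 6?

Write the value at n as g(n).
Write g(n) = an^5 + bn^4 + cn³ + dn² + en + p; the 6 given values yield a linear system in the 6 coefficients.
Solving, the top 2 coefficients vanish, and g(n) = n³ - 2n² + 3n + 1.
Then g(6) = 163.

163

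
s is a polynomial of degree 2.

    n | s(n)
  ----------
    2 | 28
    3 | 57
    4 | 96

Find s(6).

Write s(n) = an² + bn + c; the 3 given values yield a linear system in the 3 coefficients.
Solving, s(n) = 5n² + 4n.
Then s(6) = 204.

204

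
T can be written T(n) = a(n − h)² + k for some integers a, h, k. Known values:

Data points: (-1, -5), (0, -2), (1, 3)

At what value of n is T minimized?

First differences 3, 5; second difference 2 = 2a, so a = 1.
Expanding, the n-coefficient is −2ah = -2h; matching it to the data gives h = -2, and then k = -6.
So T(n) = 1(n + 2)² − 6.
Hence h = -2.

-2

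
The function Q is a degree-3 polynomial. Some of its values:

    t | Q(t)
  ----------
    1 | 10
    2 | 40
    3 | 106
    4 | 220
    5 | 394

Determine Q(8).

Write Q(t) = at³ + bt² + ct + d; the 5 given values yield a linear system in the 4 coefficients.
Solving, Q(t) = 2t³ + 6t² - 2t + 4.
Then Q(8) = 1396.

1396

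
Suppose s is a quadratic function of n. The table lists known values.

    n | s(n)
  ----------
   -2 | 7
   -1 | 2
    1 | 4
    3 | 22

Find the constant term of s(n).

Write s(n) = an² + bn + c; the 4 given values yield a linear system in the 3 coefficients.
Solving, s(n) = 2n² + n + 1.
The constant term is s(0) = 1.

1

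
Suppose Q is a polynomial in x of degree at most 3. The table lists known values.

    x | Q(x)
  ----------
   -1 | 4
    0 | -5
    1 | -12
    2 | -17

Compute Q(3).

-20

First differences: -9, -7, -5. Second differences: 2, 2.
Level-2 differences are constant, so Q has degree 2.
Fitting a degree-2 polynomial gives Q(x) = x² - 8x - 5.
Then Q(3) = -20.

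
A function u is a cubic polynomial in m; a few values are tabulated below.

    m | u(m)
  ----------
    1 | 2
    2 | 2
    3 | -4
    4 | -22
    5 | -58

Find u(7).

First differences: 0, -6, -18, -36. Second differences: -6, -12, -18. Third differences: -6, -6.
Level-3 differences are constant, so u has degree 3.
Fitting a degree-3 polynomial gives u(m) = -m³ + 3m² - 2m + 2.
Then u(7) = -208.

-208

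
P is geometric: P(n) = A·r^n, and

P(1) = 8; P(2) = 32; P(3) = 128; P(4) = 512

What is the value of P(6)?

8192

Consecutive ratio: 32/8 = 4, and 128/32 = 4, so r = 4.
Then A·4^1 = 8 gives A = 2, and P(n) = 2·4^n.
P(6) = 2·4^6 = 8192.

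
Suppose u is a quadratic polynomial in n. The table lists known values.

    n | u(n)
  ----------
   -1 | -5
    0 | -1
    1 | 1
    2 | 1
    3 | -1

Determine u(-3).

-19

Write u(n) = an² + bn + c; the 5 given values yield a linear system in the 3 coefficients.
Solving, u(n) = -n² + 3n - 1.
Then u(-3) = -19.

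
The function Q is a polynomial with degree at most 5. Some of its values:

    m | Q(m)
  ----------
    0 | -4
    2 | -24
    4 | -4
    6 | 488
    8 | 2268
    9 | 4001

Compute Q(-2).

Write Q(m) = am^5 + bm^4 + cm³ + dm² + em + p; the 6 given values yield a linear system in the 6 coefficients.
Solving, the leading coefficient vanishes, and Q(m) = m^4 - 3m³ - 5m² + 4m - 4.
Then Q(-2) = 8.

8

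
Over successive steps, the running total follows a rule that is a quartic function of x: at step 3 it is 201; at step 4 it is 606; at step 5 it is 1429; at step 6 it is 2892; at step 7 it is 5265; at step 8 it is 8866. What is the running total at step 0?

Write the value at x as g(x).
First differences: 405, 823, 1463, 2373, 3601. Second differences: 418, 640, 910, 1228. Third differences: 222, 270, 318. Fourth differences: 48, 48.
Level-4 differences are constant, so g has degree 4.
Fitting a degree-4 polynomial gives g(x) = 2x^4 + x³ + 3x² - 3x - 6.
Then g(0) = -6.

-6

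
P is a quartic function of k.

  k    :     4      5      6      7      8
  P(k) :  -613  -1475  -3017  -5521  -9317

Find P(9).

Write P(k) = ak^4 + bk³ + ck² + dk + e; the 5 given values yield a linear system in the 5 coefficients.
Solving, P(k) = -2k^4 - 3k³ + 7k² - 4k - 5.
Then P(9) = -14783.

-14783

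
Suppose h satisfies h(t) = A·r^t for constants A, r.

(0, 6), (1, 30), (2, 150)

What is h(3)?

750

Consecutive ratio: 30/6 = 5, and 150/30 = 5, so r = 5.
Then A·5^0 = 6 gives A = 6, and h(t) = 6·5^t.
h(3) = 6·5^3 = 750.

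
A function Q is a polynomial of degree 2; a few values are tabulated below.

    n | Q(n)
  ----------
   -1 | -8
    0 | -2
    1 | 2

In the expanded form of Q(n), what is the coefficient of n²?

-1

Write Q(n) = an² + bn + c; the 3 given values yield a linear system in the 3 coefficients.
Solving, Q(n) = -n² + 5n - 2.
The coefficient of n² is -1.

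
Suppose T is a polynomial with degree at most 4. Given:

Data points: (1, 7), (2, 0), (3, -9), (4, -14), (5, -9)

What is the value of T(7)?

55

First differences: -7, -9, -5, 5. Second differences: -2, 4, 10. Third differences: 6, 6.
Level-3 differences are constant, so T has degree 3.
Fitting a degree-3 polynomial gives T(x) = x³ - 7x² + 7x + 6.
Then T(7) = 55.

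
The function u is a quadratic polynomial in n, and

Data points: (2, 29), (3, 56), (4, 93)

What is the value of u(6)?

197

Write u(n) = an² + bn + c; the 3 given values yield a linear system in the 3 coefficients.
Solving, u(n) = 5n² + 2n + 5.
Then u(6) = 197.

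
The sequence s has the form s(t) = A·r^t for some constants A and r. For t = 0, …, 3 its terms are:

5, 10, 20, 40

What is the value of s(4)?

Consecutive ratio: 10/5 = 2, and 20/10 = 2, so r = 2.
Then A·2^0 = 5 gives A = 5, and s(t) = 5·2^t.
s(4) = 5·2^4 = 80.

80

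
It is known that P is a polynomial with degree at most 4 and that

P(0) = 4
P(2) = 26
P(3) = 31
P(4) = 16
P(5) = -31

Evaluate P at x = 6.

-122

Write P(x) = ax^4 + bx³ + cx² + dx + e; the 5 given values yield a linear system in the 5 coefficients.
Solving, the leading coefficient vanishes, and P(x) = -2x³ + 8x² + 3x + 4.
Then P(6) = -122.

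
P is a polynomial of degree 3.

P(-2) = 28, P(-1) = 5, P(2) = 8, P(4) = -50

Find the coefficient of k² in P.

4

Write P(k) = ak³ + bk² + ck + d; the 4 given values yield a linear system in the 4 coefficients.
Solving, P(k) = -2k³ + 4k² + 3k + 2.
The coefficient of k² is 4.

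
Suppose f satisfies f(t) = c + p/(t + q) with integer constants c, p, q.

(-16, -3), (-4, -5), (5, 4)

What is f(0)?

-11

(f(t) − c)(t + q) = p for each data point; the three points give a linear system in c and q, then p follows.
Solving: c = -2, q = -2, p = 18, so f(t) = -2 + 18/(t − 2).
Then f(0) = -2 + 18/(-2) = -11.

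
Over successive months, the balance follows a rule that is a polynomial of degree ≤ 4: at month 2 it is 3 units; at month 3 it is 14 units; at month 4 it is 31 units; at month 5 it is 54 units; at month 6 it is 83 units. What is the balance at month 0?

-1

Write the value at n as P(n).
First differences: 11, 17, 23, 29. Second differences: 6, 6, 6.
Level-2 differences are constant, so P has degree 2.
Fitting a degree-2 polynomial gives P(n) = 3n² - 4n - 1.
Then P(0) = -1.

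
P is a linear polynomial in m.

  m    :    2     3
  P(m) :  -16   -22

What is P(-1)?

2

Write P(m) = am + b; the 2 given values yield a linear system in the 2 coefficients.
Solving, P(m) = -6m - 4.
Then P(-1) = 2.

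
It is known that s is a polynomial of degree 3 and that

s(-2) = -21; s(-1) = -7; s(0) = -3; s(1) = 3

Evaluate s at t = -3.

-57

Write s(t) = at³ + bt² + ct + d; the 4 given values yield a linear system in the 4 coefficients.
Solving, s(t) = 2t³ + t² + 3t - 3.
Then s(-3) = -57.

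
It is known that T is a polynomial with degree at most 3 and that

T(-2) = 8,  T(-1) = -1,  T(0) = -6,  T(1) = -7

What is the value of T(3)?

3

First differences: -9, -5, -1. Second differences: 4, 4.
Level-2 differences are constant, so T has degree 2.
Fitting a degree-2 polynomial gives T(x) = 2x² - 3x - 6.
Then T(3) = 3.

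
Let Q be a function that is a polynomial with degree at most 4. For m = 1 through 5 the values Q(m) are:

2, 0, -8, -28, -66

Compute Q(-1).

12

First differences: -2, -8, -20, -38. Second differences: -6, -12, -18. Third differences: -6, -6.
Level-3 differences are constant, so Q has degree 3.
Fitting a degree-3 polynomial gives Q(m) = -m³ + 3m² - 4m + 4.
Then Q(-1) = 12.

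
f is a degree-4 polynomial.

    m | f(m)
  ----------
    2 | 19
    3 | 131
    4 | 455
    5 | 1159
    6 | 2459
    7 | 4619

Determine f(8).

7951

Write f(m) = am^4 + bm³ + cm² + dm + e; the 6 given values yield a linear system in the 5 coefficients.
Solving, f(m) = 2m^4 - 4m² + 2m - 1.
Then f(8) = 7951.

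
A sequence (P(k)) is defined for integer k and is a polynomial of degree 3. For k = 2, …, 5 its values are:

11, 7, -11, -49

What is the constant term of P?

1

Write P(k) = ak³ + bk² + ck + d; the 4 given values yield a linear system in the 4 coefficients.
Solving, P(k) = -k³ + 2k² + 5k + 1.
The constant term is P(0) = 1.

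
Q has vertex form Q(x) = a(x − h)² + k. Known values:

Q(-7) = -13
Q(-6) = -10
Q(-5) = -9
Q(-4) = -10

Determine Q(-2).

First differences 3, 1, -1; second difference -2 = 2a, so a = -1.
Expanding, the x-coefficient is −2ah = 2h; matching it to the data gives h = -5, and then k = -9.
So Q(x) = -1(x + 5)² − 9.
Q(-2) = -1·3² − 9 = -18.

-18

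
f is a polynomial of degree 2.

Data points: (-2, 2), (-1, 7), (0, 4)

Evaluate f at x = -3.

-11

Write f(x) = ax² + bx + c; the 3 given values yield a linear system in the 3 coefficients.
Solving, f(x) = -4x² - 7x + 4.
Then f(-3) = -11.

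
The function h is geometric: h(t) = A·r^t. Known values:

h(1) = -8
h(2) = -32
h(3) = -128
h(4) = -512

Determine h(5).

Consecutive ratio: -32/(-8) = 4, and -128/(-32) = 4, so r = 4.
Then A·4^1 = -8 gives A = -2, and h(t) = -2·4^t.
h(5) = -2·4^5 = -2048.

-2048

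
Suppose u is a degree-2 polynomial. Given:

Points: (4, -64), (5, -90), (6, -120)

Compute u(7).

-154

Write u(t) = at² + bt + c; the 3 given values yield a linear system in the 3 coefficients.
Solving, u(t) = -2t² - 8t.
Then u(7) = -154.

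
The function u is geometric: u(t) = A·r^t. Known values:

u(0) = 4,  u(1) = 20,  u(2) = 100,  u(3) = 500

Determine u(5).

12500

Consecutive ratio: 20/4 = 5, and 100/20 = 5, so r = 5.
Then A·5^0 = 4 gives A = 4, and u(t) = 4·5^t.
u(5) = 4·5^5 = 12500.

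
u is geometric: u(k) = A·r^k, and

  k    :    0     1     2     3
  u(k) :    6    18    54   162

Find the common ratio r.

Consecutive ratio: 18/6 = 3, and 54/18 = 3, so r = 3.
Then A·3^0 = 6 gives A = 6, and u(k) = 6·3^k.

3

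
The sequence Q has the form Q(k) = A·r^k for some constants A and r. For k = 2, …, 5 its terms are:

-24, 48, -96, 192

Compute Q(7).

768

Consecutive ratio: 48/(-24) = -2, and -96/48 = -2, so r = -2.
Then A·(-2)^2 = -24 gives A = -6, and Q(k) = -6·(-2)^k.
Q(7) = -6·(-2)^7 = 768.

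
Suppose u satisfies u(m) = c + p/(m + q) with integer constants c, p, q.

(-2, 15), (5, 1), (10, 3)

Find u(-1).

25

(u(m) − c)(m + q) = p for each data point; the three points give a linear system in c and q, then p follows.
Solving: c = 5, q = 0, p = -20, so u(m) = 5 − 20/(m + 0).
Then u(-1) = 5 − 20/(-1) = 25.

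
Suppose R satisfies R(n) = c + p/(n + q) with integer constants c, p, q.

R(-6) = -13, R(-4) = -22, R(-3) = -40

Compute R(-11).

(R(n) − c)(n + q) = p for each data point; the three points give a linear system in c and q, then p follows.
Solving: c = -4, q = 2, p = 36, so R(n) = -4 + 36/(n + 2).
Then R(-11) = -4 + 36/(-9) = -8.

-8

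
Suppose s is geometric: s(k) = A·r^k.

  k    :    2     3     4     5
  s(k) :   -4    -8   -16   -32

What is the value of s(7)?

Consecutive ratio: -8/(-4) = 2, and -16/(-8) = 2, so r = 2.
Then A·2^2 = -4 gives A = -1, and s(k) = -1·2^k.
s(7) = -1·2^7 = -128.

-128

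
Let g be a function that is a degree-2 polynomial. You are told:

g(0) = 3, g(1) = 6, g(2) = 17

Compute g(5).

98

Write g(n) = an² + bn + c; the 3 given values yield a linear system in the 3 coefficients.
Solving, g(n) = 4n² - n + 3.
Then g(5) = 98.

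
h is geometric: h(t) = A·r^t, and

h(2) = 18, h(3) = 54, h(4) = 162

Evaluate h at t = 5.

Consecutive ratio: 54/18 = 3, and 162/54 = 3, so r = 3.
Then A·3^2 = 18 gives A = 2, and h(t) = 2·3^t.
h(5) = 2·3^5 = 486.

486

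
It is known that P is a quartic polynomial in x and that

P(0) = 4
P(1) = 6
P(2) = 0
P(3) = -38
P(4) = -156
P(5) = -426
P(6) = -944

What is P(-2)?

First differences: 2, -6, -38, -118, -270, -518. Second differences: -8, -32, -80, -152, -248. Third differences: -24, -48, -72, -96. Fourth differences: -24, -24, -24.
Level-4 differences are constant, so P has degree 4.
Fitting a degree-4 polynomial gives P(x) = -x^4 + 2x³ - 3x² + 4x + 4.
Then P(-2) = -48.

-48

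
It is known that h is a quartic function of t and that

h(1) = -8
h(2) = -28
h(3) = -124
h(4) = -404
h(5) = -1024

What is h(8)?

-7204

Write h(t) = at^4 + bt³ + ct² + dt + e; the 5 given values yield a linear system in the 5 coefficients.
Solving, h(t) = -2t^4 + 2t³ - 4t - 4.
Then h(8) = -7204.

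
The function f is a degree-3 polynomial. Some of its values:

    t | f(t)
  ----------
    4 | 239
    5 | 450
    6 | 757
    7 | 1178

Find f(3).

Write f(t) = at³ + bt² + ct + d; the 4 given values yield a linear system in the 4 coefficients.
Solving, f(t) = 3t³ + 3t² + t - 5.
Then f(3) = 106.

106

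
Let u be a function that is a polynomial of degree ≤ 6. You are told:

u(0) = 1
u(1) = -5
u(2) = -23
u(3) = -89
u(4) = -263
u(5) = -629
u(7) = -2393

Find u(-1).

7

Write u(m) = am^6 + bm^5 + cm^4 + dm³ + em² + pm + q; the 7 given values yield a linear system in the 7 coefficients.
Solving, the top 2 coefficients vanish, and u(m) = -m^4 + m² - 6m + 1.
Then u(-1) = 7.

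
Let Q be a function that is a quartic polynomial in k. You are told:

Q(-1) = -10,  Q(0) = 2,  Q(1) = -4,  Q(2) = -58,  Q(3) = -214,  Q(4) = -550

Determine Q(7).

First differences: 12, -6, -54, -156, -336. Second differences: -18, -48, -102, -180. Third differences: -30, -54, -78. Fourth differences: -24, -24.
Level-4 differences are constant, so Q has degree 4.
Fitting a degree-4 polynomial gives Q(k) = -k^4 - 3k³ - 8k² + 6k + 2.
Then Q(7) = -3778.

-3778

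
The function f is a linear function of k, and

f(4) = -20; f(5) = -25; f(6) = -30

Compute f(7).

First differences: -5, -5.
Level-1 differences are constant, so f has degree 1.
Fitting a degree-1 polynomial gives f(k) = -5k.
Then f(7) = -35.

-35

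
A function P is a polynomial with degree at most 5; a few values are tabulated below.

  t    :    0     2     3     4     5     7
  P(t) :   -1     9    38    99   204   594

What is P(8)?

903

Write P(t) = at^5 + bt^4 + ct³ + dt² + et + p; the 6 given values yield a linear system in the 6 coefficients.
Solving, the top 2 coefficients vanish, and P(t) = 2t³ - 2t² + t - 1.
Then P(8) = 903.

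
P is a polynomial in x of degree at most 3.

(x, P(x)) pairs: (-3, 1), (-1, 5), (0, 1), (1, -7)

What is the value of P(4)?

Write P(x) = ax³ + bx² + cx + d; the 4 given values yield a linear system in the 4 coefficients.
Solving, the leading coefficient vanishes, and P(x) = -2x² - 6x + 1.
Then P(4) = -55.

-55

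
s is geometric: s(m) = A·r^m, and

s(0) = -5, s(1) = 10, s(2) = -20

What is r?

Consecutive ratio: 10/(-5) = -2, and -20/10 = -2, so r = -2.
Then A·(-2)^0 = -5 gives A = -5, and s(m) = -5·(-2)^m.

-2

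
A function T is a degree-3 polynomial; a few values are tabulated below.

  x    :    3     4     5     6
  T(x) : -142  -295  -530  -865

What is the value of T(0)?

5

Write T(x) = ax³ + bx² + cx + d; the 4 given values yield a linear system in the 4 coefficients.
Solving, T(x) = -3x³ - 5x² - 7x + 5.
Then T(0) = 5.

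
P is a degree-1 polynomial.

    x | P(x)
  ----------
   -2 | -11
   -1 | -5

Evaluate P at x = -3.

-17

Write P(x) = ax + b; the 2 given values yield a linear system in the 2 coefficients.
Solving, P(x) = 6x + 1.
Then P(-3) = -17.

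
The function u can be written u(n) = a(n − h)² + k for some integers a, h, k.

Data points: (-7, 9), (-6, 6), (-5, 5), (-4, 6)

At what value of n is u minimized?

First differences -3, -1, 1; second difference 2 = 2a, so a = 1.
Expanding, the n-coefficient is −2ah = -2h; matching it to the data gives h = -5, and then k = 5.
So u(n) = 1(n + 5)² + 5.
Hence h = -5.

-5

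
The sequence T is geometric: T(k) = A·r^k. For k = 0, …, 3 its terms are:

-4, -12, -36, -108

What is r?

Consecutive ratio: -12/(-4) = 3, and -36/(-12) = 3, so r = 3.
Then A·3^0 = -4 gives A = -4, and T(k) = -4·3^k.

3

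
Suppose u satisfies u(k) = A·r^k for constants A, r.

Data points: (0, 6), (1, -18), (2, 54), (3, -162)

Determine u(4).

486

Consecutive ratio: -18/6 = -3, and 54/(-18) = -3, so r = -3.
Then A·(-3)^0 = 6 gives A = 6, and u(k) = 6·(-3)^k.
u(4) = 6·(-3)^4 = 486.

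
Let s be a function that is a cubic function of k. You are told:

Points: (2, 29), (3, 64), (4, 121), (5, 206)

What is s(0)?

Write s(k) = ak³ + bk² + ck + d; the 4 given values yield a linear system in the 4 coefficients.
Solving, s(k) = k³ + 2k² + 6k + 1.
The constant term is s(0) = 1.

1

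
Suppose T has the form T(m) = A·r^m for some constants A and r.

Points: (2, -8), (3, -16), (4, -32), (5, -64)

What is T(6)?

Consecutive ratio: -16/(-8) = 2, and -32/(-16) = 2, so r = 2.
Then A·2^2 = -8 gives A = -2, and T(m) = -2·2^m.
T(6) = -2·2^6 = -128.

-128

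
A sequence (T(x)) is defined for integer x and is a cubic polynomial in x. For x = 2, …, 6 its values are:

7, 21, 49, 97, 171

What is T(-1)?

Write T(x) = ax³ + bx² + cx + d; the 5 given values yield a linear system in the 4 coefficients.
Solving, T(x) = x³ - 2x² + 5x - 3.
Then T(-1) = -11.

-11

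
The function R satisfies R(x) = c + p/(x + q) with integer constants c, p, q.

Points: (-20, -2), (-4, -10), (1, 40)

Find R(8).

(R(x) − c)(x + q) = p for each data point; the three points give a linear system in c and q, then p follows.
Solving: c = 0, q = 0, p = 40, so R(x) = 40/(x + 0).
Then R(8) = 0 + 40/8 = 5.

5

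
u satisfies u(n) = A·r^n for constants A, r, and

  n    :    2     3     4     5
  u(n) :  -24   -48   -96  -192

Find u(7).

Consecutive ratio: -48/(-24) = 2, and -96/(-48) = 2, so r = 2.
Then A·2^2 = -24 gives A = -6, and u(n) = -6·2^n.
u(7) = -6·2^7 = -768.

-768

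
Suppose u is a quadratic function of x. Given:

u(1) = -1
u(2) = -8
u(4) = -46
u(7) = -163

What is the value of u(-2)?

Write u(x) = ax² + bx + c; the 4 given values yield a linear system in the 3 coefficients.
Solving, u(x) = -4x² + 5x - 2.
Then u(-2) = -28.

-28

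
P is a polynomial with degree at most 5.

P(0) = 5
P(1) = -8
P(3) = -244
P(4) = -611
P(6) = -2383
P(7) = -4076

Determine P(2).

-71

Write P(m) = am^5 + bm^4 + cm³ + dm² + em + p; the 6 given values yield a linear system in the 6 coefficients.
Solving, the leading coefficient vanishes, and P(m) = -m^4 - 4m³ - 6m² - 2m + 5.
Then P(2) = -71.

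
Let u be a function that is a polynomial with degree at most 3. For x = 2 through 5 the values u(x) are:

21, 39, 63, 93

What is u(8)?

219

Write u(x) = ax³ + bx² + cx + d; the 4 given values yield a linear system in the 4 coefficients.
Solving, the leading coefficient vanishes, and u(x) = 3x² + 3x + 3.
Then u(8) = 219.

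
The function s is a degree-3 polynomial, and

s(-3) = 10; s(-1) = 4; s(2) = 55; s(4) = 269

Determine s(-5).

Write s(n) = an³ + bn² + cn + d; the 4 given values yield a linear system in the 4 coefficients.
Solving, s(n) = 2n³ + 8n² + 3n + 1.
Then s(-5) = -64.

-64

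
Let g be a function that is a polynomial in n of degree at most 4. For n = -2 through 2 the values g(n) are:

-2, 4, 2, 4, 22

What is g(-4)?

First differences: 6, -2, 2, 18. Second differences: -8, 4, 16. Third differences: 12, 12.
Level-3 differences are constant, so g has degree 3.
Fitting a degree-3 polynomial gives g(n) = 2n³ + 2n² - 2n + 2.
Then g(-4) = -86.

-86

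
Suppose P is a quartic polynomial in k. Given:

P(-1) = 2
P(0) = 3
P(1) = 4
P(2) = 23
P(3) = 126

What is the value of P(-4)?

Write P(k) = ak^4 + bk³ + ck² + dk + e; the 5 given values yield a linear system in the 5 coefficients.
Solving, P(k) = 2k^4 - k³ - 2k² + 2k + 3.
Then P(-4) = 539.

539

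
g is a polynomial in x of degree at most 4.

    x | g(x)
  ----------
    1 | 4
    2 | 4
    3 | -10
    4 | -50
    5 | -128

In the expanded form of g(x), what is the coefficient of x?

-1

First differences: 0, -14, -40, -78. Second differences: -14, -26, -38. Third differences: -12, -12.
Level-3 differences are constant, so g has degree 3.
Fitting a degree-3 polynomial gives g(x) = -2x³ + 5x² - x + 2.
The coefficient of x is -1.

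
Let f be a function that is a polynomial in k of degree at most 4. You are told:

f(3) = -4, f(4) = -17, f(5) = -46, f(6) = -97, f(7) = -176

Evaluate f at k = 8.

First differences: -13, -29, -51, -79. Second differences: -16, -22, -28. Third differences: -6, -6.
Level-3 differences are constant, so f has degree 3.
Fitting a degree-3 polynomial gives f(k) = -k³ + 4k² - 4k - 1.
Then f(8) = -289.

-289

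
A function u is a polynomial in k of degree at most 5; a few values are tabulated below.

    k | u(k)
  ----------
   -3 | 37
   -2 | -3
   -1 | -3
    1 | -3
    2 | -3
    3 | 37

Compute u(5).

Write u(k) = ak^5 + bk^4 + ck³ + dk² + ek + p; the 6 given values yield a linear system in the 6 coefficients.
Solving, the leading coefficient vanishes, and u(k) = k^4 - 5k² + 1.
Then u(5) = 501.

501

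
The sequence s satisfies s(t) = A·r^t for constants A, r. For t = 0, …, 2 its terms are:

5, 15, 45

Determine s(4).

Consecutive ratio: 15/5 = 3, and 45/15 = 3, so r = 3.
Then A·3^0 = 5 gives A = 5, and s(t) = 5·3^t.
s(4) = 5·3^4 = 405.

405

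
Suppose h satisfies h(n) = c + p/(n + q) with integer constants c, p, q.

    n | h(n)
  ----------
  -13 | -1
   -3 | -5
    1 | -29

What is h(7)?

(h(n) − c)(n + q) = p for each data point; the three points give a linear system in c and q, then p follows.
Solving: c = 1, q = -2, p = 30, so h(n) = 1 + 30/(n − 2).
Then h(7) = 1 + 30/5 = 7.

7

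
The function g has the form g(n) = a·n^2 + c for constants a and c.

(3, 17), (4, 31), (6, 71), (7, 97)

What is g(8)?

From g(3) = 17 and g(4) = 31: 9a + c = 17 and 16a + c = 31.
Subtracting: 7a = 14, so a = 2; then c = 17 − 2·9 = -1.
So g(n) = 2n² − 1, and g(8) = 127.

127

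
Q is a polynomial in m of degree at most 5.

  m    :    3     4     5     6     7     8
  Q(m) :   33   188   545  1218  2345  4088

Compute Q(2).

-10

First differences: 155, 357, 673, 1127, 1743. Second differences: 202, 316, 454, 616. Third differences: 114, 138, 162. Fourth differences: 24, 24.
Level-4 differences are constant, so Q has degree 4.
Fitting a degree-4 polynomial gives Q(m) = m^4 + m³ - 8m² - m.
Then Q(2) = -10.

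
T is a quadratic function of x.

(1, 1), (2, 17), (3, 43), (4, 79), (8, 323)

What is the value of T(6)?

181

Write T(x) = ax² + bx + c; the 5 given values yield a linear system in the 3 coefficients.
Solving, T(x) = 5x² + x - 5.
Then T(6) = 181.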